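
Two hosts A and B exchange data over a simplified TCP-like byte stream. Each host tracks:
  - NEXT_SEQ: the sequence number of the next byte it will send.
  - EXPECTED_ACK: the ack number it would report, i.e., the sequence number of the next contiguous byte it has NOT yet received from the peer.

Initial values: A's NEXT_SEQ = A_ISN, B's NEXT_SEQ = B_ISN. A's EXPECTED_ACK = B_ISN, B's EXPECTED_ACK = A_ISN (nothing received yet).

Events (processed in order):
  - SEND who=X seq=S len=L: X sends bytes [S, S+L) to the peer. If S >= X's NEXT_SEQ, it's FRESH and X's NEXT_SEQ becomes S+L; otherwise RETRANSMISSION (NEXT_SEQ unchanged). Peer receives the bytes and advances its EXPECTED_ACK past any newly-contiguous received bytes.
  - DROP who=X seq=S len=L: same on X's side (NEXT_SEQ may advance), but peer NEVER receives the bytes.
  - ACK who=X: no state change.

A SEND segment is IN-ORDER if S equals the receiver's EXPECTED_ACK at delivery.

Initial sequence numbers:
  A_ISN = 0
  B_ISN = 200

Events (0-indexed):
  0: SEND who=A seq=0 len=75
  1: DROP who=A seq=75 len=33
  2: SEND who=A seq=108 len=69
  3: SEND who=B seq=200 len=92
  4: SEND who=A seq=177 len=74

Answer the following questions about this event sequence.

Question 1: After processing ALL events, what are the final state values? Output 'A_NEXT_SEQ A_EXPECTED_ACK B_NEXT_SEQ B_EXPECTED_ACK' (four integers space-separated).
Answer: 251 292 292 75

Derivation:
After event 0: A_seq=75 A_ack=200 B_seq=200 B_ack=75
After event 1: A_seq=108 A_ack=200 B_seq=200 B_ack=75
After event 2: A_seq=177 A_ack=200 B_seq=200 B_ack=75
After event 3: A_seq=177 A_ack=292 B_seq=292 B_ack=75
After event 4: A_seq=251 A_ack=292 B_seq=292 B_ack=75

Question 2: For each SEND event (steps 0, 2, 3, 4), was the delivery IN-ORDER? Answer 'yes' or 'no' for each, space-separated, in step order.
Step 0: SEND seq=0 -> in-order
Step 2: SEND seq=108 -> out-of-order
Step 3: SEND seq=200 -> in-order
Step 4: SEND seq=177 -> out-of-order

Answer: yes no yes no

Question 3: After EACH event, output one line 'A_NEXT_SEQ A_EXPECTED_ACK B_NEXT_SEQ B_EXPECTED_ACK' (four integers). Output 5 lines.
75 200 200 75
108 200 200 75
177 200 200 75
177 292 292 75
251 292 292 75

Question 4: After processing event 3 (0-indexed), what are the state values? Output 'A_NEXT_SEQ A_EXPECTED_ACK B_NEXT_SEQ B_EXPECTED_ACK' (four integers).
After event 0: A_seq=75 A_ack=200 B_seq=200 B_ack=75
After event 1: A_seq=108 A_ack=200 B_seq=200 B_ack=75
After event 2: A_seq=177 A_ack=200 B_seq=200 B_ack=75
After event 3: A_seq=177 A_ack=292 B_seq=292 B_ack=75

177 292 292 75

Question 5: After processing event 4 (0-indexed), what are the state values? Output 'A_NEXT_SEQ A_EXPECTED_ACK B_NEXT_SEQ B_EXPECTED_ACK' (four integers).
After event 0: A_seq=75 A_ack=200 B_seq=200 B_ack=75
After event 1: A_seq=108 A_ack=200 B_seq=200 B_ack=75
After event 2: A_seq=177 A_ack=200 B_seq=200 B_ack=75
After event 3: A_seq=177 A_ack=292 B_seq=292 B_ack=75
After event 4: A_seq=251 A_ack=292 B_seq=292 B_ack=75

251 292 292 75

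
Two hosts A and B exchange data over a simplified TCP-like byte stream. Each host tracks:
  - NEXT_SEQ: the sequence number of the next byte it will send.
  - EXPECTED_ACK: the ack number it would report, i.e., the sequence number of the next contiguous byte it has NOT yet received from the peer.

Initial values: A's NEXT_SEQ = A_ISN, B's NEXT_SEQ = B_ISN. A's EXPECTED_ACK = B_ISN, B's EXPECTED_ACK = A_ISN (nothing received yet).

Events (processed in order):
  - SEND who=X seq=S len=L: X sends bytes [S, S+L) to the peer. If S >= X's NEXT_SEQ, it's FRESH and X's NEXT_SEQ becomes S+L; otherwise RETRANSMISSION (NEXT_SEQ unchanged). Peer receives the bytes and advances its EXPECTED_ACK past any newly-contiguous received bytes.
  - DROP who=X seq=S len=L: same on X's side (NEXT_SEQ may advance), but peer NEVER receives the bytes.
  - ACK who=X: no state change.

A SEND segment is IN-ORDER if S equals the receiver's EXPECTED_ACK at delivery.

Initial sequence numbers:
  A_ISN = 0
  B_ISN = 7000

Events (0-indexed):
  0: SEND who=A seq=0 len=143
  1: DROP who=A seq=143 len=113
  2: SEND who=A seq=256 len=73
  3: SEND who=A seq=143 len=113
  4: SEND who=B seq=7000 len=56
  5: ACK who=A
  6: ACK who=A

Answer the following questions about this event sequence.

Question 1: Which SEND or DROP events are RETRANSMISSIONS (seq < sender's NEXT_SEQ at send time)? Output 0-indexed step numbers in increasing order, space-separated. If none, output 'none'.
Step 0: SEND seq=0 -> fresh
Step 1: DROP seq=143 -> fresh
Step 2: SEND seq=256 -> fresh
Step 3: SEND seq=143 -> retransmit
Step 4: SEND seq=7000 -> fresh

Answer: 3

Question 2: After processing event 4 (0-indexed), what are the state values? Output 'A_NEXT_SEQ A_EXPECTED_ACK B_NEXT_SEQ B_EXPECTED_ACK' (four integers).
After event 0: A_seq=143 A_ack=7000 B_seq=7000 B_ack=143
After event 1: A_seq=256 A_ack=7000 B_seq=7000 B_ack=143
After event 2: A_seq=329 A_ack=7000 B_seq=7000 B_ack=143
After event 3: A_seq=329 A_ack=7000 B_seq=7000 B_ack=329
After event 4: A_seq=329 A_ack=7056 B_seq=7056 B_ack=329

329 7056 7056 329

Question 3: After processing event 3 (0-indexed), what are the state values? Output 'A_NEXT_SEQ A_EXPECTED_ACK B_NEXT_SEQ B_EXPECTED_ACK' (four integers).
After event 0: A_seq=143 A_ack=7000 B_seq=7000 B_ack=143
After event 1: A_seq=256 A_ack=7000 B_seq=7000 B_ack=143
After event 2: A_seq=329 A_ack=7000 B_seq=7000 B_ack=143
After event 3: A_seq=329 A_ack=7000 B_seq=7000 B_ack=329

329 7000 7000 329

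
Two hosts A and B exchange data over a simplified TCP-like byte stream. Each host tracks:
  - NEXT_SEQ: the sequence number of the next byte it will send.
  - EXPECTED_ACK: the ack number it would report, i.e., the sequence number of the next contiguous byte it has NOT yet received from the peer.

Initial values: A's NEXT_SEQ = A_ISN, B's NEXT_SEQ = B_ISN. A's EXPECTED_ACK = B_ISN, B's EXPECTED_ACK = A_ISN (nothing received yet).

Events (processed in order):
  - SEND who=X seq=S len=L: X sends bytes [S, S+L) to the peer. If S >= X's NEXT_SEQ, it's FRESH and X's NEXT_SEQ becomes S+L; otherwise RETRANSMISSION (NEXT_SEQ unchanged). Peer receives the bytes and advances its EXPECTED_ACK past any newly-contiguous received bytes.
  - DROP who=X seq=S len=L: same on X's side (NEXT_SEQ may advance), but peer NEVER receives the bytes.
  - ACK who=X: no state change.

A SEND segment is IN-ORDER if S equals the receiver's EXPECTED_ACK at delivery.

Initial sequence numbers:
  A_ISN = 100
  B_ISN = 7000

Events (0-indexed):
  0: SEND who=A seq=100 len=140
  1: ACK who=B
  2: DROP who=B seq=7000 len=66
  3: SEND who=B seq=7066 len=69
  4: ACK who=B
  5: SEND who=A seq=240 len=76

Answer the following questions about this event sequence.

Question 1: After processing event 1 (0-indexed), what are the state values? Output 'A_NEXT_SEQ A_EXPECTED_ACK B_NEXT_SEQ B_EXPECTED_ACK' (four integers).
After event 0: A_seq=240 A_ack=7000 B_seq=7000 B_ack=240
After event 1: A_seq=240 A_ack=7000 B_seq=7000 B_ack=240

240 7000 7000 240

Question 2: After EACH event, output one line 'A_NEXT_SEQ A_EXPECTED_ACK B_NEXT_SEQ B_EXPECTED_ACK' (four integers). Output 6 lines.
240 7000 7000 240
240 7000 7000 240
240 7000 7066 240
240 7000 7135 240
240 7000 7135 240
316 7000 7135 316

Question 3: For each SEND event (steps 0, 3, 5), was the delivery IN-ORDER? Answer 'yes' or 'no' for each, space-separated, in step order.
Step 0: SEND seq=100 -> in-order
Step 3: SEND seq=7066 -> out-of-order
Step 5: SEND seq=240 -> in-order

Answer: yes no yes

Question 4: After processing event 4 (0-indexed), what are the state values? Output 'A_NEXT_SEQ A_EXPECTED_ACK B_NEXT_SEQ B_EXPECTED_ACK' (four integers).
After event 0: A_seq=240 A_ack=7000 B_seq=7000 B_ack=240
After event 1: A_seq=240 A_ack=7000 B_seq=7000 B_ack=240
After event 2: A_seq=240 A_ack=7000 B_seq=7066 B_ack=240
After event 3: A_seq=240 A_ack=7000 B_seq=7135 B_ack=240
After event 4: A_seq=240 A_ack=7000 B_seq=7135 B_ack=240

240 7000 7135 240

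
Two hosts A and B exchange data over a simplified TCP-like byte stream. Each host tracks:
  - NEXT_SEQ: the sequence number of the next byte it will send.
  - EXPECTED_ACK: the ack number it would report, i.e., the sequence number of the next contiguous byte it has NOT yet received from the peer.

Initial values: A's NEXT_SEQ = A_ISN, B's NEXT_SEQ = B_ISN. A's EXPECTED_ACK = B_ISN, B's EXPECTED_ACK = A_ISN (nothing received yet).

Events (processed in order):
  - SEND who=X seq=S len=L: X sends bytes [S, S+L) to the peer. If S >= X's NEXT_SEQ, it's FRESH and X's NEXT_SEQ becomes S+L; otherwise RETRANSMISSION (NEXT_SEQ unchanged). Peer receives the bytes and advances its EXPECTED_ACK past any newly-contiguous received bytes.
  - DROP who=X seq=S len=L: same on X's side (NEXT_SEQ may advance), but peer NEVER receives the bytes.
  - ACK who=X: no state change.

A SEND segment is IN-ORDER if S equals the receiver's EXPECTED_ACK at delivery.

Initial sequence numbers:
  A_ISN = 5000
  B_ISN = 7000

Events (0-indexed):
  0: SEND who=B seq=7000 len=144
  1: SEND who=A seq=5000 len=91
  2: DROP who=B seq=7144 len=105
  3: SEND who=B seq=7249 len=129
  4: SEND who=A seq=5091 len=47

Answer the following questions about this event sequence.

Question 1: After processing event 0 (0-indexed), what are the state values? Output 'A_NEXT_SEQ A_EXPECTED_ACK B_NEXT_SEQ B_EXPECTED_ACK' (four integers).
After event 0: A_seq=5000 A_ack=7144 B_seq=7144 B_ack=5000

5000 7144 7144 5000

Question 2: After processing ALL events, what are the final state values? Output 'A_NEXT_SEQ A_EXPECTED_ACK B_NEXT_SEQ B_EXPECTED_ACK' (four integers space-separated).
Answer: 5138 7144 7378 5138

Derivation:
After event 0: A_seq=5000 A_ack=7144 B_seq=7144 B_ack=5000
After event 1: A_seq=5091 A_ack=7144 B_seq=7144 B_ack=5091
After event 2: A_seq=5091 A_ack=7144 B_seq=7249 B_ack=5091
After event 3: A_seq=5091 A_ack=7144 B_seq=7378 B_ack=5091
After event 4: A_seq=5138 A_ack=7144 B_seq=7378 B_ack=5138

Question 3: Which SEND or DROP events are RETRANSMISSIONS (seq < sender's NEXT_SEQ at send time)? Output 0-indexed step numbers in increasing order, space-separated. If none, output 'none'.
Answer: none

Derivation:
Step 0: SEND seq=7000 -> fresh
Step 1: SEND seq=5000 -> fresh
Step 2: DROP seq=7144 -> fresh
Step 3: SEND seq=7249 -> fresh
Step 4: SEND seq=5091 -> fresh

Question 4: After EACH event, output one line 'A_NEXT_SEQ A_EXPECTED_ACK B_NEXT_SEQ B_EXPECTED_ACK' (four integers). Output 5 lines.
5000 7144 7144 5000
5091 7144 7144 5091
5091 7144 7249 5091
5091 7144 7378 5091
5138 7144 7378 5138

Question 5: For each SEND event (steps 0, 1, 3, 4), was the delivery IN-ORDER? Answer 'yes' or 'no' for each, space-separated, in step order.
Step 0: SEND seq=7000 -> in-order
Step 1: SEND seq=5000 -> in-order
Step 3: SEND seq=7249 -> out-of-order
Step 4: SEND seq=5091 -> in-order

Answer: yes yes no yes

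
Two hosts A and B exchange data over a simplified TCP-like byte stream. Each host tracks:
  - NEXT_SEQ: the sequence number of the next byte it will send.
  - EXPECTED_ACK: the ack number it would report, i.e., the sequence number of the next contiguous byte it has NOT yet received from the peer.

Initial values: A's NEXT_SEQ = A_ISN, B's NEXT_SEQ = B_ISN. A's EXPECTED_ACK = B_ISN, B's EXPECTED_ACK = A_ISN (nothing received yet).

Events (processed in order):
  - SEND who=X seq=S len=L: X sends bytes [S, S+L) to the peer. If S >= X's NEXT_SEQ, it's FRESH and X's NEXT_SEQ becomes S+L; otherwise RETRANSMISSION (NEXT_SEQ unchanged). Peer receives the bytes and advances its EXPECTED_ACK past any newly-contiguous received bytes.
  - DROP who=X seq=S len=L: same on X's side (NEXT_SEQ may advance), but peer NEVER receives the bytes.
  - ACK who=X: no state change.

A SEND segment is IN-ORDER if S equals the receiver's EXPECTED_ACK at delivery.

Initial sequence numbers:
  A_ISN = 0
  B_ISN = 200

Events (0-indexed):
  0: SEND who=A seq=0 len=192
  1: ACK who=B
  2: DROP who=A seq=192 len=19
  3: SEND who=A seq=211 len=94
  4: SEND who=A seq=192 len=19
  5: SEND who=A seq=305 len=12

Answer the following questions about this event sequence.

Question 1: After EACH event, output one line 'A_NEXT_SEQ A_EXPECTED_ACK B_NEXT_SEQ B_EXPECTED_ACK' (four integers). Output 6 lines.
192 200 200 192
192 200 200 192
211 200 200 192
305 200 200 192
305 200 200 305
317 200 200 317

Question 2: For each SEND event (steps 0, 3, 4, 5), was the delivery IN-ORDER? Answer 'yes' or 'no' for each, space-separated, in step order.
Answer: yes no yes yes

Derivation:
Step 0: SEND seq=0 -> in-order
Step 3: SEND seq=211 -> out-of-order
Step 4: SEND seq=192 -> in-order
Step 5: SEND seq=305 -> in-order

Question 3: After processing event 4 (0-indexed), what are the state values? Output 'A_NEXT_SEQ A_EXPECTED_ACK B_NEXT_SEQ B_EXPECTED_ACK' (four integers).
After event 0: A_seq=192 A_ack=200 B_seq=200 B_ack=192
After event 1: A_seq=192 A_ack=200 B_seq=200 B_ack=192
After event 2: A_seq=211 A_ack=200 B_seq=200 B_ack=192
After event 3: A_seq=305 A_ack=200 B_seq=200 B_ack=192
After event 4: A_seq=305 A_ack=200 B_seq=200 B_ack=305

305 200 200 305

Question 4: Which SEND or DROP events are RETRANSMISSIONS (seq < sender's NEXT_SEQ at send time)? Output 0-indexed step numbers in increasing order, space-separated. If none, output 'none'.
Step 0: SEND seq=0 -> fresh
Step 2: DROP seq=192 -> fresh
Step 3: SEND seq=211 -> fresh
Step 4: SEND seq=192 -> retransmit
Step 5: SEND seq=305 -> fresh

Answer: 4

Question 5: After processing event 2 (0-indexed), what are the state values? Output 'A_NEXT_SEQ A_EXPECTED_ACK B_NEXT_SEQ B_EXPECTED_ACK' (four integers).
After event 0: A_seq=192 A_ack=200 B_seq=200 B_ack=192
After event 1: A_seq=192 A_ack=200 B_seq=200 B_ack=192
After event 2: A_seq=211 A_ack=200 B_seq=200 B_ack=192

211 200 200 192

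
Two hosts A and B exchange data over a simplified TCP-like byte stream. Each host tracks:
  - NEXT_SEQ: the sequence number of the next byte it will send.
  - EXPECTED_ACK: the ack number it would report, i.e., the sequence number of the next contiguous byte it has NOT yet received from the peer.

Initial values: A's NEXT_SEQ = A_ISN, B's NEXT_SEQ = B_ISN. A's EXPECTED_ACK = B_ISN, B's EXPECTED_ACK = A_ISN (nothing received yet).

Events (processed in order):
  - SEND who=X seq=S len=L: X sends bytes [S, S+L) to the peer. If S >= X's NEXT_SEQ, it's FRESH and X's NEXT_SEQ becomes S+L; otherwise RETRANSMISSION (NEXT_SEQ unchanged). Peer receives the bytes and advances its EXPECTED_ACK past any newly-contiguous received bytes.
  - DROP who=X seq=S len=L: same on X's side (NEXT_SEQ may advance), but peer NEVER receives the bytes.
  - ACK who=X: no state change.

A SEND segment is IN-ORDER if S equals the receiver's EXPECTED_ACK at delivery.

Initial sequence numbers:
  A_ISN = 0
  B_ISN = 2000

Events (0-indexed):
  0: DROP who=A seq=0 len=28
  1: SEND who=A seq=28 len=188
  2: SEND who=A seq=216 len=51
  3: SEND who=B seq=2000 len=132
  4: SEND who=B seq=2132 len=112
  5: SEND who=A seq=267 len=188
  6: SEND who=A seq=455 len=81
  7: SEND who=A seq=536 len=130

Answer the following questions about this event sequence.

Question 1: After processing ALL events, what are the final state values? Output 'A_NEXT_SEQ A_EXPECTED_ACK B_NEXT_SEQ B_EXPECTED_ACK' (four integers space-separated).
Answer: 666 2244 2244 0

Derivation:
After event 0: A_seq=28 A_ack=2000 B_seq=2000 B_ack=0
After event 1: A_seq=216 A_ack=2000 B_seq=2000 B_ack=0
After event 2: A_seq=267 A_ack=2000 B_seq=2000 B_ack=0
After event 3: A_seq=267 A_ack=2132 B_seq=2132 B_ack=0
After event 4: A_seq=267 A_ack=2244 B_seq=2244 B_ack=0
After event 5: A_seq=455 A_ack=2244 B_seq=2244 B_ack=0
After event 6: A_seq=536 A_ack=2244 B_seq=2244 B_ack=0
After event 7: A_seq=666 A_ack=2244 B_seq=2244 B_ack=0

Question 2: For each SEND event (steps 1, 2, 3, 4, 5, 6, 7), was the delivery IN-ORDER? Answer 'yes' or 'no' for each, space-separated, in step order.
Answer: no no yes yes no no no

Derivation:
Step 1: SEND seq=28 -> out-of-order
Step 2: SEND seq=216 -> out-of-order
Step 3: SEND seq=2000 -> in-order
Step 4: SEND seq=2132 -> in-order
Step 5: SEND seq=267 -> out-of-order
Step 6: SEND seq=455 -> out-of-order
Step 7: SEND seq=536 -> out-of-order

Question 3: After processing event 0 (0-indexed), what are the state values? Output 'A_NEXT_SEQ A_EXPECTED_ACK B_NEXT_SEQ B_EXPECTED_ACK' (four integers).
After event 0: A_seq=28 A_ack=2000 B_seq=2000 B_ack=0

28 2000 2000 0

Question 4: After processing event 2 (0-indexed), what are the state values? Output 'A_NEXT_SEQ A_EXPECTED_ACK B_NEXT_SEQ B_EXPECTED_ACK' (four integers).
After event 0: A_seq=28 A_ack=2000 B_seq=2000 B_ack=0
After event 1: A_seq=216 A_ack=2000 B_seq=2000 B_ack=0
After event 2: A_seq=267 A_ack=2000 B_seq=2000 B_ack=0

267 2000 2000 0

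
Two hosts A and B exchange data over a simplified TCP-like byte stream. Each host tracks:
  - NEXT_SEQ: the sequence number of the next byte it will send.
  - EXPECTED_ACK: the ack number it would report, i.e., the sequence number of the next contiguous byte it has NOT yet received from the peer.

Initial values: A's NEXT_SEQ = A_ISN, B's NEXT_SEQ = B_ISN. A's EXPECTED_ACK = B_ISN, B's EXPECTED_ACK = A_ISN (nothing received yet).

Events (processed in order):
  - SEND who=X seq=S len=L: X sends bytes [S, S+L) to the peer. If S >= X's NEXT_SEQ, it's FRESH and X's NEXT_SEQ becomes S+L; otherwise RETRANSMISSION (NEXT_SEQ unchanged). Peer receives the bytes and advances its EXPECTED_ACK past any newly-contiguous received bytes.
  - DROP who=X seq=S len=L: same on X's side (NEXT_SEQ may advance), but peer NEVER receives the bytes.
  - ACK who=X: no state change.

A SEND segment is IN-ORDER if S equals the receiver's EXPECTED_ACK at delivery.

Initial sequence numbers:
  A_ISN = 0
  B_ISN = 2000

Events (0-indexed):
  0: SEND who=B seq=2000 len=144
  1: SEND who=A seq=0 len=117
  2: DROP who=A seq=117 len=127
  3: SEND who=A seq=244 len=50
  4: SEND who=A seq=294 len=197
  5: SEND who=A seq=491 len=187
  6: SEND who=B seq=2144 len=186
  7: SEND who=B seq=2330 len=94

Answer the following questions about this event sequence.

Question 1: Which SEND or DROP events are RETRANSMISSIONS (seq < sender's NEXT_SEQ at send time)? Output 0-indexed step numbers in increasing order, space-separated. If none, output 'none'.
Answer: none

Derivation:
Step 0: SEND seq=2000 -> fresh
Step 1: SEND seq=0 -> fresh
Step 2: DROP seq=117 -> fresh
Step 3: SEND seq=244 -> fresh
Step 4: SEND seq=294 -> fresh
Step 5: SEND seq=491 -> fresh
Step 6: SEND seq=2144 -> fresh
Step 7: SEND seq=2330 -> fresh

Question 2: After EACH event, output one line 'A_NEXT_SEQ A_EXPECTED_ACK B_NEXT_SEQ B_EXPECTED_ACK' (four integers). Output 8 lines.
0 2144 2144 0
117 2144 2144 117
244 2144 2144 117
294 2144 2144 117
491 2144 2144 117
678 2144 2144 117
678 2330 2330 117
678 2424 2424 117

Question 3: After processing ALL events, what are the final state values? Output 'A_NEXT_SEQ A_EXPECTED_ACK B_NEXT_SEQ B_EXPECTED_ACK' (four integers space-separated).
After event 0: A_seq=0 A_ack=2144 B_seq=2144 B_ack=0
After event 1: A_seq=117 A_ack=2144 B_seq=2144 B_ack=117
After event 2: A_seq=244 A_ack=2144 B_seq=2144 B_ack=117
After event 3: A_seq=294 A_ack=2144 B_seq=2144 B_ack=117
After event 4: A_seq=491 A_ack=2144 B_seq=2144 B_ack=117
After event 5: A_seq=678 A_ack=2144 B_seq=2144 B_ack=117
After event 6: A_seq=678 A_ack=2330 B_seq=2330 B_ack=117
After event 7: A_seq=678 A_ack=2424 B_seq=2424 B_ack=117

Answer: 678 2424 2424 117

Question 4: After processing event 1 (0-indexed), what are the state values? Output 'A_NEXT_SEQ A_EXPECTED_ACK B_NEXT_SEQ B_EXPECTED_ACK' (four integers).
After event 0: A_seq=0 A_ack=2144 B_seq=2144 B_ack=0
After event 1: A_seq=117 A_ack=2144 B_seq=2144 B_ack=117

117 2144 2144 117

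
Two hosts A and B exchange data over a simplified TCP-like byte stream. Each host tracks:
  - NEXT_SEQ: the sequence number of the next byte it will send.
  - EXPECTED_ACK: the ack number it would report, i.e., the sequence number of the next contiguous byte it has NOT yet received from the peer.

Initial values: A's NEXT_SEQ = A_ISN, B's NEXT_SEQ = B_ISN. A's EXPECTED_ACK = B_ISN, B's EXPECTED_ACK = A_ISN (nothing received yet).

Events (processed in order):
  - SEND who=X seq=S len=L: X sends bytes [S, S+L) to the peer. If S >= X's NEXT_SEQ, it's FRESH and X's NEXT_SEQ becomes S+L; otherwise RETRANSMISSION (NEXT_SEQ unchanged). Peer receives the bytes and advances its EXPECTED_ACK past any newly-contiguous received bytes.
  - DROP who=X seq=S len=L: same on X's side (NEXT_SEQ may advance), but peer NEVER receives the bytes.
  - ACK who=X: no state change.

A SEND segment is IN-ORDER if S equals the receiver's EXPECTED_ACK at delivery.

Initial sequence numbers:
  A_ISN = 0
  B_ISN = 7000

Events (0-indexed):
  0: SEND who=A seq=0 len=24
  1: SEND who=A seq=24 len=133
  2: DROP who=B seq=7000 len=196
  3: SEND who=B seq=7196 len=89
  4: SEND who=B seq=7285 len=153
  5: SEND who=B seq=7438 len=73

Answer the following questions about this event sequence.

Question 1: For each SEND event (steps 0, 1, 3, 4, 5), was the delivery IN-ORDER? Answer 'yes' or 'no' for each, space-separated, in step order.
Answer: yes yes no no no

Derivation:
Step 0: SEND seq=0 -> in-order
Step 1: SEND seq=24 -> in-order
Step 3: SEND seq=7196 -> out-of-order
Step 4: SEND seq=7285 -> out-of-order
Step 5: SEND seq=7438 -> out-of-order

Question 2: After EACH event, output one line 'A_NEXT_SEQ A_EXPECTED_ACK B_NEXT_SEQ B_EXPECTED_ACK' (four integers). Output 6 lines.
24 7000 7000 24
157 7000 7000 157
157 7000 7196 157
157 7000 7285 157
157 7000 7438 157
157 7000 7511 157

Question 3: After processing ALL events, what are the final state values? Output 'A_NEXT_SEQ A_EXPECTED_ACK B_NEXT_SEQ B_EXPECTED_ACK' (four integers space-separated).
After event 0: A_seq=24 A_ack=7000 B_seq=7000 B_ack=24
After event 1: A_seq=157 A_ack=7000 B_seq=7000 B_ack=157
After event 2: A_seq=157 A_ack=7000 B_seq=7196 B_ack=157
After event 3: A_seq=157 A_ack=7000 B_seq=7285 B_ack=157
After event 4: A_seq=157 A_ack=7000 B_seq=7438 B_ack=157
After event 5: A_seq=157 A_ack=7000 B_seq=7511 B_ack=157

Answer: 157 7000 7511 157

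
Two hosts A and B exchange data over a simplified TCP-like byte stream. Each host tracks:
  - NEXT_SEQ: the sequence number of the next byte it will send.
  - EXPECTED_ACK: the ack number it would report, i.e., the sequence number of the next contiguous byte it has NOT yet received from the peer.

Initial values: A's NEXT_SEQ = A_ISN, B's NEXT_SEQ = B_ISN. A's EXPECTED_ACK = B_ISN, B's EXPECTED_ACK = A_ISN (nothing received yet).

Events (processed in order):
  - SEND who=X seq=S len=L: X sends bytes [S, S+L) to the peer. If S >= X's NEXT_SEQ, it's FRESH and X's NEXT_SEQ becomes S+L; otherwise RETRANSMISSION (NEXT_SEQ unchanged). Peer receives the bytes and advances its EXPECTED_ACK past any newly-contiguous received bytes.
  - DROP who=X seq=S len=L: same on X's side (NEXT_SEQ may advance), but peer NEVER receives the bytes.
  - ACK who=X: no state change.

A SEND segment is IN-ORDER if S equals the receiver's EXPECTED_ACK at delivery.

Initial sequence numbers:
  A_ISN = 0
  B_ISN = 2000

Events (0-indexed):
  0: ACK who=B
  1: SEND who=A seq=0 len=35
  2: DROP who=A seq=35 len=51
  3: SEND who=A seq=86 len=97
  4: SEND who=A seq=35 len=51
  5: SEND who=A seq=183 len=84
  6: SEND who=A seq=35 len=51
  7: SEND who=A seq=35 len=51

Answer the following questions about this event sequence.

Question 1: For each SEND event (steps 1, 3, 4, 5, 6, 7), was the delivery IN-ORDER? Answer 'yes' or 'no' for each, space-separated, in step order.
Answer: yes no yes yes no no

Derivation:
Step 1: SEND seq=0 -> in-order
Step 3: SEND seq=86 -> out-of-order
Step 4: SEND seq=35 -> in-order
Step 5: SEND seq=183 -> in-order
Step 6: SEND seq=35 -> out-of-order
Step 7: SEND seq=35 -> out-of-order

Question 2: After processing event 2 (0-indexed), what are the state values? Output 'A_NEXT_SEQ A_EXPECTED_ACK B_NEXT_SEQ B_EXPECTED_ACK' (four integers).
After event 0: A_seq=0 A_ack=2000 B_seq=2000 B_ack=0
After event 1: A_seq=35 A_ack=2000 B_seq=2000 B_ack=35
After event 2: A_seq=86 A_ack=2000 B_seq=2000 B_ack=35

86 2000 2000 35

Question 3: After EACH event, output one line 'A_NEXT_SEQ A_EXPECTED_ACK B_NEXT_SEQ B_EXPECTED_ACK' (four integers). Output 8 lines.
0 2000 2000 0
35 2000 2000 35
86 2000 2000 35
183 2000 2000 35
183 2000 2000 183
267 2000 2000 267
267 2000 2000 267
267 2000 2000 267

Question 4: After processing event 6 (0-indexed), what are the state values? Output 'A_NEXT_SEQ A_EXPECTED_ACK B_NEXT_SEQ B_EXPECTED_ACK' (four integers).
After event 0: A_seq=0 A_ack=2000 B_seq=2000 B_ack=0
After event 1: A_seq=35 A_ack=2000 B_seq=2000 B_ack=35
After event 2: A_seq=86 A_ack=2000 B_seq=2000 B_ack=35
After event 3: A_seq=183 A_ack=2000 B_seq=2000 B_ack=35
After event 4: A_seq=183 A_ack=2000 B_seq=2000 B_ack=183
After event 5: A_seq=267 A_ack=2000 B_seq=2000 B_ack=267
After event 6: A_seq=267 A_ack=2000 B_seq=2000 B_ack=267

267 2000 2000 267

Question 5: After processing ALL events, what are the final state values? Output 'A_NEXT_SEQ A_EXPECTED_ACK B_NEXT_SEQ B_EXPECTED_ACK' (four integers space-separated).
After event 0: A_seq=0 A_ack=2000 B_seq=2000 B_ack=0
After event 1: A_seq=35 A_ack=2000 B_seq=2000 B_ack=35
After event 2: A_seq=86 A_ack=2000 B_seq=2000 B_ack=35
After event 3: A_seq=183 A_ack=2000 B_seq=2000 B_ack=35
After event 4: A_seq=183 A_ack=2000 B_seq=2000 B_ack=183
After event 5: A_seq=267 A_ack=2000 B_seq=2000 B_ack=267
After event 6: A_seq=267 A_ack=2000 B_seq=2000 B_ack=267
After event 7: A_seq=267 A_ack=2000 B_seq=2000 B_ack=267

Answer: 267 2000 2000 267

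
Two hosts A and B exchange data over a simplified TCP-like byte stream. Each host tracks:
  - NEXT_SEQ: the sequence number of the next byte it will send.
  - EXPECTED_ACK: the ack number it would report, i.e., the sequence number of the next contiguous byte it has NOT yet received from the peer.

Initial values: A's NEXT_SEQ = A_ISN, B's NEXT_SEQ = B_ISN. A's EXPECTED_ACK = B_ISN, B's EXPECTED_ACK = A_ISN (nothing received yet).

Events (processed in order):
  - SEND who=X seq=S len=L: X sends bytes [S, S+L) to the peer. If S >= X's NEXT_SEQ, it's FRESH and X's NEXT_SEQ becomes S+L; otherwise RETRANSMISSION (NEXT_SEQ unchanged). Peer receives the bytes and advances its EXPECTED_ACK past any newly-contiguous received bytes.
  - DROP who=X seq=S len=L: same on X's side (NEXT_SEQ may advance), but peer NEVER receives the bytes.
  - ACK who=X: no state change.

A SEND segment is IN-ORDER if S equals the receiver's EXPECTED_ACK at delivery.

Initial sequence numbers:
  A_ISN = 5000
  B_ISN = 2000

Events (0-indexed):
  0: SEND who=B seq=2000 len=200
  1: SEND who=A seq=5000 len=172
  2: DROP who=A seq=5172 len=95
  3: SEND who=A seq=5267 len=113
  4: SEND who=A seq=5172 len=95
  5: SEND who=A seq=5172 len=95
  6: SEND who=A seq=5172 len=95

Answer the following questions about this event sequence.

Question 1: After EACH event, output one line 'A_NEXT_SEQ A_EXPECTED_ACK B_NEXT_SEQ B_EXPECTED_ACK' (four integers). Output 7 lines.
5000 2200 2200 5000
5172 2200 2200 5172
5267 2200 2200 5172
5380 2200 2200 5172
5380 2200 2200 5380
5380 2200 2200 5380
5380 2200 2200 5380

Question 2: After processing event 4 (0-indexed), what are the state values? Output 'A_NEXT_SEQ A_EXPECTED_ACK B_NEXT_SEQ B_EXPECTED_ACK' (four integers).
After event 0: A_seq=5000 A_ack=2200 B_seq=2200 B_ack=5000
After event 1: A_seq=5172 A_ack=2200 B_seq=2200 B_ack=5172
After event 2: A_seq=5267 A_ack=2200 B_seq=2200 B_ack=5172
After event 3: A_seq=5380 A_ack=2200 B_seq=2200 B_ack=5172
After event 4: A_seq=5380 A_ack=2200 B_seq=2200 B_ack=5380

5380 2200 2200 5380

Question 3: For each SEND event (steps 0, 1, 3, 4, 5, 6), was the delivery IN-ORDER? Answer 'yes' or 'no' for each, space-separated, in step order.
Step 0: SEND seq=2000 -> in-order
Step 1: SEND seq=5000 -> in-order
Step 3: SEND seq=5267 -> out-of-order
Step 4: SEND seq=5172 -> in-order
Step 5: SEND seq=5172 -> out-of-order
Step 6: SEND seq=5172 -> out-of-order

Answer: yes yes no yes no no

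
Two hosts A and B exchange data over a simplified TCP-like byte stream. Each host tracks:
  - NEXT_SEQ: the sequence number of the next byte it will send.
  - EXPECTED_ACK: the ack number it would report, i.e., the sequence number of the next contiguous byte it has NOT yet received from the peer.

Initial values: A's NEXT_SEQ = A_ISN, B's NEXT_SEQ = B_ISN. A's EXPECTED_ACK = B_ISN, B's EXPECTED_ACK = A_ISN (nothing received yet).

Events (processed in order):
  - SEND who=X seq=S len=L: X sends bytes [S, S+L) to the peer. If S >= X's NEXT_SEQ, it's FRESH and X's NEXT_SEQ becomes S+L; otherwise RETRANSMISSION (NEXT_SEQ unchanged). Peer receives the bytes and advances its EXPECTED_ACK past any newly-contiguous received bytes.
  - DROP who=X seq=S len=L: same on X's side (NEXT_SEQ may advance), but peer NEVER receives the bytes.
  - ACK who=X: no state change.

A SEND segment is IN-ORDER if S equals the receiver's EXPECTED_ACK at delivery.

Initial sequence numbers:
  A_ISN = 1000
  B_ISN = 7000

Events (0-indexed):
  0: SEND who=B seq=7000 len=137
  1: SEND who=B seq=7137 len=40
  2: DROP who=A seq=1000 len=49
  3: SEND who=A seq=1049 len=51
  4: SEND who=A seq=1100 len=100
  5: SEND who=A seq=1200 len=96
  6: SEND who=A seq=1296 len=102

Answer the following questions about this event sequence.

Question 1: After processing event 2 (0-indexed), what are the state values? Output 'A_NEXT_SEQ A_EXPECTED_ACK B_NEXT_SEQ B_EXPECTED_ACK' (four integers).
After event 0: A_seq=1000 A_ack=7137 B_seq=7137 B_ack=1000
After event 1: A_seq=1000 A_ack=7177 B_seq=7177 B_ack=1000
After event 2: A_seq=1049 A_ack=7177 B_seq=7177 B_ack=1000

1049 7177 7177 1000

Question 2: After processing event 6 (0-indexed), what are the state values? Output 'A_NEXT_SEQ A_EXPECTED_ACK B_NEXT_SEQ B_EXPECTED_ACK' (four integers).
After event 0: A_seq=1000 A_ack=7137 B_seq=7137 B_ack=1000
After event 1: A_seq=1000 A_ack=7177 B_seq=7177 B_ack=1000
After event 2: A_seq=1049 A_ack=7177 B_seq=7177 B_ack=1000
After event 3: A_seq=1100 A_ack=7177 B_seq=7177 B_ack=1000
After event 4: A_seq=1200 A_ack=7177 B_seq=7177 B_ack=1000
After event 5: A_seq=1296 A_ack=7177 B_seq=7177 B_ack=1000
After event 6: A_seq=1398 A_ack=7177 B_seq=7177 B_ack=1000

1398 7177 7177 1000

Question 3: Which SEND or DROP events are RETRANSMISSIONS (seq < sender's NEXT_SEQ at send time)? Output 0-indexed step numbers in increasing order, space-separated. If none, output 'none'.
Answer: none

Derivation:
Step 0: SEND seq=7000 -> fresh
Step 1: SEND seq=7137 -> fresh
Step 2: DROP seq=1000 -> fresh
Step 3: SEND seq=1049 -> fresh
Step 4: SEND seq=1100 -> fresh
Step 5: SEND seq=1200 -> fresh
Step 6: SEND seq=1296 -> fresh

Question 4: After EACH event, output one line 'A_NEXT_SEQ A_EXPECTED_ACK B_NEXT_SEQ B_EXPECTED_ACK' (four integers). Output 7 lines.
1000 7137 7137 1000
1000 7177 7177 1000
1049 7177 7177 1000
1100 7177 7177 1000
1200 7177 7177 1000
1296 7177 7177 1000
1398 7177 7177 1000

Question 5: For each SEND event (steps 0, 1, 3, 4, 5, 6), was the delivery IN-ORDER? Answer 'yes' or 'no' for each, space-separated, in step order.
Answer: yes yes no no no no

Derivation:
Step 0: SEND seq=7000 -> in-order
Step 1: SEND seq=7137 -> in-order
Step 3: SEND seq=1049 -> out-of-order
Step 4: SEND seq=1100 -> out-of-order
Step 5: SEND seq=1200 -> out-of-order
Step 6: SEND seq=1296 -> out-of-order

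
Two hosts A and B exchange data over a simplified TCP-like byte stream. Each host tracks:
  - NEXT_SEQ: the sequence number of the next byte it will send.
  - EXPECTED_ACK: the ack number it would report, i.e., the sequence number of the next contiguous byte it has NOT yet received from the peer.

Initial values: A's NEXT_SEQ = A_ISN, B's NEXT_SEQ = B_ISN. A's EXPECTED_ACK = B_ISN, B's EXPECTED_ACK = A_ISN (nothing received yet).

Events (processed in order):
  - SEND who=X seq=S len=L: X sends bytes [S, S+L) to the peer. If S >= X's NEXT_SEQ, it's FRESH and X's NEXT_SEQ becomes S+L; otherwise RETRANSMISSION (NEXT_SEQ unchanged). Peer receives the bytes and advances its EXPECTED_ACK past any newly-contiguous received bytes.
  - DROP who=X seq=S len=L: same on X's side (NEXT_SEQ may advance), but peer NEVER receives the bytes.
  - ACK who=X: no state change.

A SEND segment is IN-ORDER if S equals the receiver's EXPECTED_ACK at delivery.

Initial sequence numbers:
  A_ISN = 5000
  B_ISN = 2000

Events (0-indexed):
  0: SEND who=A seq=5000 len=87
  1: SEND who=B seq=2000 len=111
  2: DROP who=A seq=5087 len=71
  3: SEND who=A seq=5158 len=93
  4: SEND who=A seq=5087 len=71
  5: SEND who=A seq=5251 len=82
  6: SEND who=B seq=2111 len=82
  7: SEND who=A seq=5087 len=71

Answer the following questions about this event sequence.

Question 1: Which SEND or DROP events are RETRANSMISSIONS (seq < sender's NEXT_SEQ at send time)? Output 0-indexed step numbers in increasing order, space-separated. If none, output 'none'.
Step 0: SEND seq=5000 -> fresh
Step 1: SEND seq=2000 -> fresh
Step 2: DROP seq=5087 -> fresh
Step 3: SEND seq=5158 -> fresh
Step 4: SEND seq=5087 -> retransmit
Step 5: SEND seq=5251 -> fresh
Step 6: SEND seq=2111 -> fresh
Step 7: SEND seq=5087 -> retransmit

Answer: 4 7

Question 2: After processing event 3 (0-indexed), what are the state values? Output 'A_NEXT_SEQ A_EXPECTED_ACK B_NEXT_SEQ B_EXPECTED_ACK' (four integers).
After event 0: A_seq=5087 A_ack=2000 B_seq=2000 B_ack=5087
After event 1: A_seq=5087 A_ack=2111 B_seq=2111 B_ack=5087
After event 2: A_seq=5158 A_ack=2111 B_seq=2111 B_ack=5087
After event 3: A_seq=5251 A_ack=2111 B_seq=2111 B_ack=5087

5251 2111 2111 5087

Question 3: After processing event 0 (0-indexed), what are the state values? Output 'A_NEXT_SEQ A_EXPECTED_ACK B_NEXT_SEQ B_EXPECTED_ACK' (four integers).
After event 0: A_seq=5087 A_ack=2000 B_seq=2000 B_ack=5087

5087 2000 2000 5087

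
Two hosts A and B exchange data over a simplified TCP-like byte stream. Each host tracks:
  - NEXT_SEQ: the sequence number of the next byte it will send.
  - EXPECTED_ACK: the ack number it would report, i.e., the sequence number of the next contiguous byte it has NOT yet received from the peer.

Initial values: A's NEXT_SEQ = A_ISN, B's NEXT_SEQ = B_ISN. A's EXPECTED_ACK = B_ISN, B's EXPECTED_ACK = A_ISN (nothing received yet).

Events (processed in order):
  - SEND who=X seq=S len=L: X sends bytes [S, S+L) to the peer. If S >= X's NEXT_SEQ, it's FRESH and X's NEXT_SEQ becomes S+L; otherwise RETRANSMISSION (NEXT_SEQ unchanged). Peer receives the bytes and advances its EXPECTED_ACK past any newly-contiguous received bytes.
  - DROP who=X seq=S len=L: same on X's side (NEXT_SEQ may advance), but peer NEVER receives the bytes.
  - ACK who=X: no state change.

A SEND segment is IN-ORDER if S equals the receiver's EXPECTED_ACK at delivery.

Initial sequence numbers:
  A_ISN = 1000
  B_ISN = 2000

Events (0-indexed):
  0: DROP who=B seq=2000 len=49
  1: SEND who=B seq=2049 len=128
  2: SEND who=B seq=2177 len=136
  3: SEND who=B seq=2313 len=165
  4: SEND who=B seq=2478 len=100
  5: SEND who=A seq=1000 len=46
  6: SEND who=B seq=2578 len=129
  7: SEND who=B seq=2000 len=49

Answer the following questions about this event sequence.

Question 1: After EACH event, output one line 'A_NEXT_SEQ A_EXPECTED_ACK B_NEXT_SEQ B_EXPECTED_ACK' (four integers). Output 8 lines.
1000 2000 2049 1000
1000 2000 2177 1000
1000 2000 2313 1000
1000 2000 2478 1000
1000 2000 2578 1000
1046 2000 2578 1046
1046 2000 2707 1046
1046 2707 2707 1046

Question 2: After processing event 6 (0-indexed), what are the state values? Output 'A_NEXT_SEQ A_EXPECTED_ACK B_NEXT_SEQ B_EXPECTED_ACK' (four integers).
After event 0: A_seq=1000 A_ack=2000 B_seq=2049 B_ack=1000
After event 1: A_seq=1000 A_ack=2000 B_seq=2177 B_ack=1000
After event 2: A_seq=1000 A_ack=2000 B_seq=2313 B_ack=1000
After event 3: A_seq=1000 A_ack=2000 B_seq=2478 B_ack=1000
After event 4: A_seq=1000 A_ack=2000 B_seq=2578 B_ack=1000
After event 5: A_seq=1046 A_ack=2000 B_seq=2578 B_ack=1046
After event 6: A_seq=1046 A_ack=2000 B_seq=2707 B_ack=1046

1046 2000 2707 1046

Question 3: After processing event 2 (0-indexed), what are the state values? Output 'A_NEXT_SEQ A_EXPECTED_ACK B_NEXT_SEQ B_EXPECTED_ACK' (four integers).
After event 0: A_seq=1000 A_ack=2000 B_seq=2049 B_ack=1000
After event 1: A_seq=1000 A_ack=2000 B_seq=2177 B_ack=1000
After event 2: A_seq=1000 A_ack=2000 B_seq=2313 B_ack=1000

1000 2000 2313 1000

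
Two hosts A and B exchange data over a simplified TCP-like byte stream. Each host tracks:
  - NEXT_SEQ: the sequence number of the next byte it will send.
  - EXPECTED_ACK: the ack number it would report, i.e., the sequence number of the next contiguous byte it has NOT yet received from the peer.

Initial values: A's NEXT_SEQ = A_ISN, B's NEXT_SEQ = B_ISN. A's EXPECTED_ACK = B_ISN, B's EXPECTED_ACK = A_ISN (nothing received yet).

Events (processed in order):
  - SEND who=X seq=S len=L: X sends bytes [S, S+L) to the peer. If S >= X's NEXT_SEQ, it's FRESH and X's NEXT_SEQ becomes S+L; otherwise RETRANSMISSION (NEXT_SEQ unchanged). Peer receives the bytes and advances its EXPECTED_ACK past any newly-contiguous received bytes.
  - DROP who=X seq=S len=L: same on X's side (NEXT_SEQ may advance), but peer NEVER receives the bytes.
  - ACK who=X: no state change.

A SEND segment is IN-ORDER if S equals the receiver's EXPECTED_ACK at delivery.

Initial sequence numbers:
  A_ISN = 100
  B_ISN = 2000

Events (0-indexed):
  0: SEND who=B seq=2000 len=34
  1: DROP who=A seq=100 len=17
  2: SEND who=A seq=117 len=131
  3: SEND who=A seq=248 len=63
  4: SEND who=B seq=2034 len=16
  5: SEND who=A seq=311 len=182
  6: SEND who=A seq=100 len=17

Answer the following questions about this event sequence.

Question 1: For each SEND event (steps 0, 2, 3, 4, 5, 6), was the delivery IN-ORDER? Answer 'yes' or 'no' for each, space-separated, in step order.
Step 0: SEND seq=2000 -> in-order
Step 2: SEND seq=117 -> out-of-order
Step 3: SEND seq=248 -> out-of-order
Step 4: SEND seq=2034 -> in-order
Step 5: SEND seq=311 -> out-of-order
Step 6: SEND seq=100 -> in-order

Answer: yes no no yes no yes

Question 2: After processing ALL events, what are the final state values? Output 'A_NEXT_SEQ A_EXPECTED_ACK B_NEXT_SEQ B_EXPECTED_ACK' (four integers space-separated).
Answer: 493 2050 2050 493

Derivation:
After event 0: A_seq=100 A_ack=2034 B_seq=2034 B_ack=100
After event 1: A_seq=117 A_ack=2034 B_seq=2034 B_ack=100
After event 2: A_seq=248 A_ack=2034 B_seq=2034 B_ack=100
After event 3: A_seq=311 A_ack=2034 B_seq=2034 B_ack=100
After event 4: A_seq=311 A_ack=2050 B_seq=2050 B_ack=100
After event 5: A_seq=493 A_ack=2050 B_seq=2050 B_ack=100
After event 6: A_seq=493 A_ack=2050 B_seq=2050 B_ack=493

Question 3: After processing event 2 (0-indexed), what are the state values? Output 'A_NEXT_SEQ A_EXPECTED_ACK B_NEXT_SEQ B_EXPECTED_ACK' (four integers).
After event 0: A_seq=100 A_ack=2034 B_seq=2034 B_ack=100
After event 1: A_seq=117 A_ack=2034 B_seq=2034 B_ack=100
After event 2: A_seq=248 A_ack=2034 B_seq=2034 B_ack=100

248 2034 2034 100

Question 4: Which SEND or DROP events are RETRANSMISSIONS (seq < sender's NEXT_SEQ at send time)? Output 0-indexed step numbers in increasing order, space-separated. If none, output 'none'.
Step 0: SEND seq=2000 -> fresh
Step 1: DROP seq=100 -> fresh
Step 2: SEND seq=117 -> fresh
Step 3: SEND seq=248 -> fresh
Step 4: SEND seq=2034 -> fresh
Step 5: SEND seq=311 -> fresh
Step 6: SEND seq=100 -> retransmit

Answer: 6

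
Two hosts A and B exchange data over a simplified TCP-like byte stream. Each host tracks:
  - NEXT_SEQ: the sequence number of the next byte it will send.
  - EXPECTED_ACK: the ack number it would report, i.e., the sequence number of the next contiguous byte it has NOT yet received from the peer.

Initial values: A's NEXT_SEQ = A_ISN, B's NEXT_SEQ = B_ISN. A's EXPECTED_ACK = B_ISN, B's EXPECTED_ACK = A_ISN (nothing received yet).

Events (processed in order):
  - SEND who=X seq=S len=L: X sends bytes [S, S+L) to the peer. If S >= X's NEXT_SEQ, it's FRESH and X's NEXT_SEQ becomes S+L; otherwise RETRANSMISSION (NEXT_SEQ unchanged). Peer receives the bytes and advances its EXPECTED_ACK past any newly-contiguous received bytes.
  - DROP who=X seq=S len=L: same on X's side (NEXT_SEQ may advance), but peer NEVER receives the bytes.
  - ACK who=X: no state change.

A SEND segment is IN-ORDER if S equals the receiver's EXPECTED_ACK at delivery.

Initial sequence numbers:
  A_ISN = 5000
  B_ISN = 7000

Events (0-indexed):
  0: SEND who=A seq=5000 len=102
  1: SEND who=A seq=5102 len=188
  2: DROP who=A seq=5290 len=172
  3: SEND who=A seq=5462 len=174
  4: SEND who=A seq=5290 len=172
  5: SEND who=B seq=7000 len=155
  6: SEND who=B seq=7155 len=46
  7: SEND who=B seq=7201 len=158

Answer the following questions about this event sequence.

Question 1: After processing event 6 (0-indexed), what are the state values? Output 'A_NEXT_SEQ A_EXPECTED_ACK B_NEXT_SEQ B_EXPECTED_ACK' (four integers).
After event 0: A_seq=5102 A_ack=7000 B_seq=7000 B_ack=5102
After event 1: A_seq=5290 A_ack=7000 B_seq=7000 B_ack=5290
After event 2: A_seq=5462 A_ack=7000 B_seq=7000 B_ack=5290
After event 3: A_seq=5636 A_ack=7000 B_seq=7000 B_ack=5290
After event 4: A_seq=5636 A_ack=7000 B_seq=7000 B_ack=5636
After event 5: A_seq=5636 A_ack=7155 B_seq=7155 B_ack=5636
After event 6: A_seq=5636 A_ack=7201 B_seq=7201 B_ack=5636

5636 7201 7201 5636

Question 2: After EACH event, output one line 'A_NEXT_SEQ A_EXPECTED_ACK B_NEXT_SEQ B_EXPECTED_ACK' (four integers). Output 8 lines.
5102 7000 7000 5102
5290 7000 7000 5290
5462 7000 7000 5290
5636 7000 7000 5290
5636 7000 7000 5636
5636 7155 7155 5636
5636 7201 7201 5636
5636 7359 7359 5636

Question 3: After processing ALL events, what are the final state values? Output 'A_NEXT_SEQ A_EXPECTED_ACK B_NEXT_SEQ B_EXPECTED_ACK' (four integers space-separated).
After event 0: A_seq=5102 A_ack=7000 B_seq=7000 B_ack=5102
After event 1: A_seq=5290 A_ack=7000 B_seq=7000 B_ack=5290
After event 2: A_seq=5462 A_ack=7000 B_seq=7000 B_ack=5290
After event 3: A_seq=5636 A_ack=7000 B_seq=7000 B_ack=5290
After event 4: A_seq=5636 A_ack=7000 B_seq=7000 B_ack=5636
After event 5: A_seq=5636 A_ack=7155 B_seq=7155 B_ack=5636
After event 6: A_seq=5636 A_ack=7201 B_seq=7201 B_ack=5636
After event 7: A_seq=5636 A_ack=7359 B_seq=7359 B_ack=5636

Answer: 5636 7359 7359 5636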